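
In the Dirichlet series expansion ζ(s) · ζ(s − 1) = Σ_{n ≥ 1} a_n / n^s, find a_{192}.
σ(192) = 508

In the product (Σ m^0/m^s)(Σ k / k^s) = Σ (Σ_{d | n} d) / n^s, the coefficient of 1/n^s is σ(n) = Σ_{d | n} d. For n = 192, divisors are [1, 2, 3, 4, 6, 8, 12, 16, 24, 32, 48, 64, 96, 192]; summing: σ(192) = 508.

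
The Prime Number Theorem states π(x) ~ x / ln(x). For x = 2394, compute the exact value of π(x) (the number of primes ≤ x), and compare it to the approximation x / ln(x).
π(2394) = 356;  x/ln(x) ≈ 307.68;  relative error ≈ 13.57%.

Directly count primes up to 2394: π(2394) = 356. The PNT approximation gives 2394/ln(2394) ≈ 2394/7.78072 ≈ 307.68. Relative error (π(x) − x/ln(x)) / π(x) ≈ 13.57%; the approximation is known to undercount slightly (Li(x) is a better estimate).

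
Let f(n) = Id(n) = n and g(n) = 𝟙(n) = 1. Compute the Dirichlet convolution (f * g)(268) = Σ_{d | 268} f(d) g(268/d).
(Id * 𝟙)(268) = 476

Divisors of 268: [1, 2, 4, 67, 134, 268]. For each d | 268:
  d = 1: Id(1) · 𝟙(268/1) = 1 · 1 = 1
  d = 2: Id(2) · 𝟙(268/2) = 2 · 1 = 2
  d = 4: Id(4) · 𝟙(268/4) = 4 · 1 = 4
  d = 67: Id(67) · 𝟙(268/67) = 67 · 1 = 67
  d = 134: Id(134) · 𝟙(268/134) = 134 · 1 = 134
  d = 268: Id(268) · 𝟙(268/268) = 268 · 1 = 268
Summing: (Id * 𝟙)(268) = 1 + 2 + 4 + 67 + 134 + 268 = 476.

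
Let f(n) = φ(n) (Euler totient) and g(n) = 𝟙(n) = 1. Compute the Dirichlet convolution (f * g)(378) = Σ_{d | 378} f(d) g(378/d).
(φ * 𝟙)(378) = 378

Divisors of 378: [1, 2, 3, 6, 7, 9, 14, 18, 21, 27, 42, 54, 63, 126, 189, 378]. For each d | 378:
  d = 1: φ(1) · 𝟙(378/1) = 1 · 1 = 1
  d = 2: φ(2) · 𝟙(378/2) = 1 · 1 = 1
  d = 3: φ(3) · 𝟙(378/3) = 2 · 1 = 2
  d = 6: φ(6) · 𝟙(378/6) = 2 · 1 = 2
  d = 7: φ(7) · 𝟙(378/7) = 6 · 1 = 6
  d = 9: φ(9) · 𝟙(378/9) = 6 · 1 = 6
  d = 14: φ(14) · 𝟙(378/14) = 6 · 1 = 6
  d = 18: φ(18) · 𝟙(378/18) = 6 · 1 = 6
  d = 21: φ(21) · 𝟙(378/21) = 12 · 1 = 12
  d = 27: φ(27) · 𝟙(378/27) = 18 · 1 = 18
  d = 42: φ(42) · 𝟙(378/42) = 12 · 1 = 12
  d = 54: φ(54) · 𝟙(378/54) = 18 · 1 = 18
  d = 63: φ(63) · 𝟙(378/63) = 36 · 1 = 36
  d = 126: φ(126) · 𝟙(378/126) = 36 · 1 = 36
  d = 189: φ(189) · 𝟙(378/189) = 108 · 1 = 108
  d = 378: φ(378) · 𝟙(378/378) = 108 · 1 = 108
Summing: (φ * 𝟙)(378) = 1 + 1 + 2 + 2 + 6 + 6 + 6 + 6 + 12 + 18 + 12 + 18 + 36 + 36 + 108 + 108 = 378.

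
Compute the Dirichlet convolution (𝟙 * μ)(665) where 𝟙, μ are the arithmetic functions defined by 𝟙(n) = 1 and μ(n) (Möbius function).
(𝟙 * μ)(665) = 0

Divisors of 665: [1, 5, 7, 19, 35, 95, 133, 665]. For each d | 665:
  d = 1: 𝟙(1) · μ(665/1) = 1 · -1 = -1
  d = 5: 𝟙(5) · μ(665/5) = 1 · 1 = 1
  d = 7: 𝟙(7) · μ(665/7) = 1 · 1 = 1
  d = 19: 𝟙(19) · μ(665/19) = 1 · 1 = 1
  d = 35: 𝟙(35) · μ(665/35) = 1 · -1 = -1
  d = 95: 𝟙(95) · μ(665/95) = 1 · -1 = -1
  d = 133: 𝟙(133) · μ(665/133) = 1 · -1 = -1
  d = 665: 𝟙(665) · μ(665/665) = 1 · 1 = 1
Summing: (𝟙 * μ)(665) = -1 + 1 + 1 + 1 + -1 + -1 + -1 + 1 = 0.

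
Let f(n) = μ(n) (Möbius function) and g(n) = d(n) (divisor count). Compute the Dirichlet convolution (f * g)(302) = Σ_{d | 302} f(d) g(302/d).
(μ * d)(302) = 1

Divisors of 302: [1, 2, 151, 302]. For each d | 302:
  d = 1: μ(1) · d(302/1) = 1 · 4 = 4
  d = 2: μ(2) · d(302/2) = -1 · 2 = -2
  d = 151: μ(151) · d(302/151) = -1 · 2 = -2
  d = 302: μ(302) · d(302/302) = 1 · 1 = 1
Summing: (μ * d)(302) = 4 + -2 + -2 + 1 = 1.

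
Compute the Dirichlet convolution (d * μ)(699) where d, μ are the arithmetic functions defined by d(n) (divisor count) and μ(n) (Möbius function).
(d * μ)(699) = 1

Divisors of 699: [1, 3, 233, 699]. For each d | 699:
  d = 1: d(1) · μ(699/1) = 1 · 1 = 1
  d = 3: d(3) · μ(699/3) = 2 · -1 = -2
  d = 233: d(233) · μ(699/233) = 2 · -1 = -2
  d = 699: d(699) · μ(699/699) = 4 · 1 = 4
Summing: (d * μ)(699) = 1 + -2 + -2 + 4 = 1.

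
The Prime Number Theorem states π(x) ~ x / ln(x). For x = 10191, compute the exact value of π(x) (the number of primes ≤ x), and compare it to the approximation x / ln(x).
π(10191) = 1251;  x/ln(x) ≈ 1104.21;  relative error ≈ 11.73%.

Directly count primes up to 10191: π(10191) = 1251. The PNT approximation gives 10191/ln(10191) ≈ 10191/9.22926 ≈ 1104.21. Relative error (π(x) − x/ln(x)) / π(x) ≈ 11.73%; the approximation is known to undercount slightly (Li(x) is a better estimate).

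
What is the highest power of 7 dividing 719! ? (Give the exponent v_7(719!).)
v_7(719!) = 118

Legendre's formula: v_p(n!) = Σ_{k ≥ 1} ⌊n / p^k⌋. For p = 7, n = 719, the terms are:
  ⌊719/7^1⌋ = ⌊719/7⌋ = 102
  ⌊719/7^2⌋ = ⌊719/49⌋ = 14
  ⌊719/7^3⌋ = ⌊719/343⌋ = 2
(the next term ⌊719/7^4⌋ = 0, terminating the sum). Summing: v_7(719!) = 102 + 14 + 2 = 118.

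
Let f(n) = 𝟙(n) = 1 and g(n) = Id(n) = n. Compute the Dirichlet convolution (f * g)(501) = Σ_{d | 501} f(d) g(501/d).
(𝟙 * Id)(501) = 672

Divisors of 501: [1, 3, 167, 501]. For each d | 501:
  d = 1: 𝟙(1) · Id(501/1) = 1 · 501 = 501
  d = 3: 𝟙(3) · Id(501/3) = 1 · 167 = 167
  d = 167: 𝟙(167) · Id(501/167) = 1 · 3 = 3
  d = 501: 𝟙(501) · Id(501/501) = 1 · 1 = 1
Summing: (𝟙 * Id)(501) = 501 + 167 + 3 + 1 = 672.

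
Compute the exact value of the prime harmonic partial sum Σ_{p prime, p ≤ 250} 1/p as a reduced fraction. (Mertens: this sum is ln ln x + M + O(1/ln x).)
Σ 1/p = 506873196134241441348690763593294873492730445394823722837469097176314709804649267964680634478659521/256041159035492609053110100510385311995538591998443060216114576417920917800321526504084465112487730

π(250) = 53, so the primes ≤ 250 are [2, 3, 5, 7, 11, 13, 17, 19, 23, 29, 31, 37, 41, 43, 47, 53, 59, 61, 67, 71, 73, 79, 83, 89, 97, 101, 103, 107, 109, 113, 127, 131, 137, 139, 149, 151, 157, 163, 167, 173, 179, 181, 191, 193, 197, 199, 211, 223, 227, 229, 233, 239, 241]. Summing 1/p over these primes: 506873196134241441348690763593294873492730445394823722837469097176314709804649267964680634478659521/256041159035492609053110100510385311995538591998443060216114576417920917800321526504084465112487730 ≈ 1.9797. Mertens estimate ln ln(250) + 0.2615 ≈ 1.9701.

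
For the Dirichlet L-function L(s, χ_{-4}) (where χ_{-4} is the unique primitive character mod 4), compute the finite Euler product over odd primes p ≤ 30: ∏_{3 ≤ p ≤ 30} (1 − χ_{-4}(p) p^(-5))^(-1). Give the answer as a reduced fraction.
∏ = 56323365267735696811786180032270097409625/56540602747326702466218687430868194033664

The odd primes p ≤ 30 are [3, 5, 7, 11, 13, 17, 19, 23, 29]. For each, χ(p) = 1 if p ≡ 1 mod 4, χ(p) = −1 if p ≡ 3 mod 4. Taking (1 − χ(p)/p^5)^(-1) = p^5/(p^5 − χ(p)): (1 − (-1)/3^5)^(-1) · (1 − (1)/5^5)^(-1) · (1 − (-1)/7^5)^(-1) · (1 − (-1)/11^5)^(-1) · (1 − (1)/13^5)^(-1) · (1 − (1)/17^5)^(-1) · (1 − (-1)/19^5)^(-1) · (1 − (-1)/23^5)^(-1) · (1 − (1)/29^5)^(-1) = 56323365267735696811786180032270097409625/56540602747326702466218687430868194033664.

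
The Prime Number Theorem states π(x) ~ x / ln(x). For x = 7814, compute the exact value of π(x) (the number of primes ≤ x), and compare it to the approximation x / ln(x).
π(7814) = 987;  x/ln(x) ≈ 871.74;  relative error ≈ 11.68%.

Directly count primes up to 7814: π(7814) = 987. The PNT approximation gives 7814/ln(7814) ≈ 7814/8.96367 ≈ 871.74. Relative error (π(x) − x/ln(x)) / π(x) ≈ 11.68%; the approximation is known to undercount slightly (Li(x) is a better estimate).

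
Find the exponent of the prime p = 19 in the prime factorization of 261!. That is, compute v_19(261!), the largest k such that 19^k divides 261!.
v_19(261!) = 13

Legendre's formula: v_p(n!) = Σ_{k ≥ 1} ⌊n / p^k⌋. For p = 19, n = 261, the terms are:
  ⌊261/19^1⌋ = ⌊261/19⌋ = 13
(the next term ⌊261/19^2⌋ = 0, terminating the sum). Summing: v_19(261!) = 13 = 13.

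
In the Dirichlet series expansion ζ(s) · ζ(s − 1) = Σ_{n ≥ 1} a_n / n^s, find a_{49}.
σ(49) = 57

In the product (Σ m^0/m^s)(Σ k / k^s) = Σ (Σ_{d | n} d) / n^s, the coefficient of 1/n^s is σ(n) = Σ_{d | n} d. For n = 49, divisors are [1, 7, 49]; summing: σ(49) = 57.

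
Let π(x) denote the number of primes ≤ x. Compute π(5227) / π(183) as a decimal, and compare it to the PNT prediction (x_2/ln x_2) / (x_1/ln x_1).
π(5227)/π(183) = 694/42 ≈ 16.5238;  PNT prediction ≈ 17.3797.

π(183) = 42 and π(5227) = 694, so π(5227)/π(183) ≈ 16.5238. The PNT-predicted ratio is (5227/ln(5227)) / (183/ln(183)) ≈ 17.3797. The two agree to within a few percent, as expected.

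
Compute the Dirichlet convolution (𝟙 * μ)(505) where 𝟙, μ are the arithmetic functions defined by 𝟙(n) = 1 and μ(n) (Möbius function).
(𝟙 * μ)(505) = 0

Divisors of 505: [1, 5, 101, 505]. For each d | 505:
  d = 1: 𝟙(1) · μ(505/1) = 1 · 1 = 1
  d = 5: 𝟙(5) · μ(505/5) = 1 · -1 = -1
  d = 101: 𝟙(101) · μ(505/101) = 1 · -1 = -1
  d = 505: 𝟙(505) · μ(505/505) = 1 · 1 = 1
Summing: (𝟙 * μ)(505) = 1 + -1 + -1 + 1 = 0.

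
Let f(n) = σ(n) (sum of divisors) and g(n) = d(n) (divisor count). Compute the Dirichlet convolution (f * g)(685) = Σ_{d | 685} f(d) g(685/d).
(σ * d)(685) = 1120

Divisors of 685: [1, 5, 137, 685]. For each d | 685:
  d = 1: σ(1) · d(685/1) = 1 · 4 = 4
  d = 5: σ(5) · d(685/5) = 6 · 2 = 12
  d = 137: σ(137) · d(685/137) = 138 · 2 = 276
  d = 685: σ(685) · d(685/685) = 828 · 1 = 828
Summing: (σ * d)(685) = 4 + 12 + 276 + 828 = 1120.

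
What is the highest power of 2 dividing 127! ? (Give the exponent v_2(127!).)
v_2(127!) = 120

Legendre's formula: v_p(n!) = Σ_{k ≥ 1} ⌊n / p^k⌋. For p = 2, n = 127, the terms are:
  ⌊127/2^1⌋ = ⌊127/2⌋ = 63
  ⌊127/2^2⌋ = ⌊127/4⌋ = 31
  ⌊127/2^3⌋ = ⌊127/8⌋ = 15
  ⌊127/2^4⌋ = ⌊127/16⌋ = 7
  ⌊127/2^5⌋ = ⌊127/32⌋ = 3
  ⌊127/2^6⌋ = ⌊127/64⌋ = 1
(the next term ⌊127/2^7⌋ = 0, terminating the sum). Summing: v_2(127!) = 63 + 31 + 15 + 7 + 3 + 1 = 120.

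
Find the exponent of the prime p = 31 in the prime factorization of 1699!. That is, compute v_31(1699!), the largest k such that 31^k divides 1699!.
v_31(1699!) = 55

Legendre's formula: v_p(n!) = Σ_{k ≥ 1} ⌊n / p^k⌋. For p = 31, n = 1699, the terms are:
  ⌊1699/31^1⌋ = ⌊1699/31⌋ = 54
  ⌊1699/31^2⌋ = ⌊1699/961⌋ = 1
(the next term ⌊1699/31^3⌋ = 0, terminating the sum). Summing: v_31(1699!) = 54 + 1 = 55.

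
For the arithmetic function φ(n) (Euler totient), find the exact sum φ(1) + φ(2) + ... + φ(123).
Σ_{n ≤ 123} φ(n) = 4636

Compute φ(n) for each 1 ≤ n ≤ 123: φ(1) = 1, φ(2) = 1, φ(3) = 2, φ(4) = 2, φ(5) = 4, φ(6) = 2, φ(7) = 6, φ(8) = 4, φ(9) = 6, φ(10) = 4, φ(11) = 10, φ(12) = 4, φ(13) = 12, φ(14) = 6, φ(15) = 8, φ(16) = 8, φ(17) = 16, φ(18) = 6, φ(19) = 18, φ(20) = 8, φ(21) = 12, φ(22) = 10, φ(23) = 22, φ(24) = 8, φ(25) = 20, φ(26) = 12, φ(27) = 18, φ(28) = 12, φ(29) = 28, φ(30) = 8, φ(31) = 30, φ(32) = 16, φ(33) = 20, φ(34) = 16, φ(35) = 24, φ(36) = 12, φ(37) = 36, φ(38) = 18, φ(39) = 24, φ(40) = 16, φ(41) = 40, φ(42) = 12, φ(43) = 42, φ(44) = 20, φ(45) = 24, φ(46) = 22, φ(47) = 46, φ(48) = 16, φ(49) = 42, φ(50) = 20, φ(51) = 32, φ(52) = 24, φ(53) = 52, φ(54) = 18, φ(55) = 40, φ(56) = 24, φ(57) = 36, φ(58) = 28, φ(59) = 58, φ(60) = 16, φ(61) = 60, φ(62) = 30, φ(63) = 36, φ(64) = 32, φ(65) = 48, φ(66) = 20, φ(67) = 66, φ(68) = 32, φ(69) = 44, φ(70) = 24, φ(71) = 70, φ(72) = 24, φ(73) = 72, φ(74) = 36, φ(75) = 40, φ(76) = 36, φ(77) = 60, φ(78) = 24, φ(79) = 78, φ(80) = 32, φ(81) = 54, φ(82) = 40, φ(83) = 82, φ(84) = 24, φ(85) = 64, φ(86) = 42, φ(87) = 56, φ(88) = 40, φ(89) = 88, φ(90) = 24, φ(91) = 72, φ(92) = 44, φ(93) = 60, φ(94) = 46, φ(95) = 72, φ(96) = 32, φ(97) = 96, φ(98) = 42, φ(99) = 60, φ(100) = 40, φ(101) = 100, φ(102) = 32, φ(103) = 102, φ(104) = 48, φ(105) = 48, φ(106) = 52, φ(107) = 106, φ(108) = 36, φ(109) = 108, φ(110) = 40, φ(111) = 72, φ(112) = 48, φ(113) = 112, φ(114) = 36, φ(115) = 88, φ(116) = 56, φ(117) = 72, φ(118) = 58, φ(119) = 96, φ(120) = 32, φ(121) = 110, φ(122) = 60, φ(123) = 80. Summing all 123 values: 4636. (Average order: Σ_{n ≤ x} φ(n) ~ (3/π²) x². For x = 123, (3/π²)·123² ≈ 4598.66.)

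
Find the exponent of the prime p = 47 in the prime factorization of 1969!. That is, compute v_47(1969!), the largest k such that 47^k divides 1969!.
v_47(1969!) = 41

Legendre's formula: v_p(n!) = Σ_{k ≥ 1} ⌊n / p^k⌋. For p = 47, n = 1969, the terms are:
  ⌊1969/47^1⌋ = ⌊1969/47⌋ = 41
(the next term ⌊1969/47^2⌋ = 0, terminating the sum). Summing: v_47(1969!) = 41 = 41.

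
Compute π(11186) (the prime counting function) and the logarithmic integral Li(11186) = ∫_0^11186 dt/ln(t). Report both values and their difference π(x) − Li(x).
π(11186) = 1355;  Li(11186) ≈ 1374.11;  π(x) − Li(x) ≈ -19.11.

Direct count of primes ≤ 11186 gives π(11186) = 1355. Numerical evaluation of the logarithmic integral gives Li(11186) ≈ 1374.11. The difference π(x) − Li(x) ≈ -19.11 is typically negative for small/moderate x (Li(x) overestimates), though Littlewood's theorem shows this sign changes infinitely often.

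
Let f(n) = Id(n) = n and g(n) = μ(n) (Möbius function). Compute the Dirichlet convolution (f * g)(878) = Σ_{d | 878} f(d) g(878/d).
(Id * μ)(878) = 438

Divisors of 878: [1, 2, 439, 878]. For each d | 878:
  d = 1: Id(1) · μ(878/1) = 1 · 1 = 1
  d = 2: Id(2) · μ(878/2) = 2 · -1 = -2
  d = 439: Id(439) · μ(878/439) = 439 · -1 = -439
  d = 878: Id(878) · μ(878/878) = 878 · 1 = 878
Summing: (Id * μ)(878) = 1 + -2 + -439 + 878 = 438.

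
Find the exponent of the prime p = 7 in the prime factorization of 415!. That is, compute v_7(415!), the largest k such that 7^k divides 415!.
v_7(415!) = 68

Legendre's formula: v_p(n!) = Σ_{k ≥ 1} ⌊n / p^k⌋. For p = 7, n = 415, the terms are:
  ⌊415/7^1⌋ = ⌊415/7⌋ = 59
  ⌊415/7^2⌋ = ⌊415/49⌋ = 8
  ⌊415/7^3⌋ = ⌊415/343⌋ = 1
(the next term ⌊415/7^4⌋ = 0, terminating the sum). Summing: v_7(415!) = 59 + 8 + 1 = 68.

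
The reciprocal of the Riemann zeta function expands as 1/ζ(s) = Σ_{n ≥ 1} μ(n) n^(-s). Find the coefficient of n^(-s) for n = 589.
μ(589) = 1

Factor n = 589 = 19 · 31. μ(n) = 0 if any exponent ≥ 2 (not squarefree); otherwise μ(n) = (−1)^{ω(n)} where ω(n) is the number of distinct prime factors. Applying: μ(589) = 1.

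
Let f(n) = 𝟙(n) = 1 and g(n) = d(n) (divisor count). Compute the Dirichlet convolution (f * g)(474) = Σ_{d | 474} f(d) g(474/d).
(𝟙 * d)(474) = 27

Divisors of 474: [1, 2, 3, 6, 79, 158, 237, 474]. For each d | 474:
  d = 1: 𝟙(1) · d(474/1) = 1 · 8 = 8
  d = 2: 𝟙(2) · d(474/2) = 1 · 4 = 4
  d = 3: 𝟙(3) · d(474/3) = 1 · 4 = 4
  d = 6: 𝟙(6) · d(474/6) = 1 · 2 = 2
  d = 79: 𝟙(79) · d(474/79) = 1 · 4 = 4
  d = 158: 𝟙(158) · d(474/158) = 1 · 2 = 2
  d = 237: 𝟙(237) · d(474/237) = 1 · 2 = 2
  d = 474: 𝟙(474) · d(474/474) = 1 · 1 = 1
Summing: (𝟙 * d)(474) = 8 + 4 + 4 + 2 + 4 + 2 + 2 + 1 = 27.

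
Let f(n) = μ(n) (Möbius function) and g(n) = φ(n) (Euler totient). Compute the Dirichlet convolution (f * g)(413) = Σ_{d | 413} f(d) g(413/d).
(μ * φ)(413) = 285

Divisors of 413: [1, 7, 59, 413]. For each d | 413:
  d = 1: μ(1) · φ(413/1) = 1 · 348 = 348
  d = 7: μ(7) · φ(413/7) = -1 · 58 = -58
  d = 59: μ(59) · φ(413/59) = -1 · 6 = -6
  d = 413: μ(413) · φ(413/413) = 1 · 1 = 1
Summing: (μ * φ)(413) = 348 + -58 + -6 + 1 = 285.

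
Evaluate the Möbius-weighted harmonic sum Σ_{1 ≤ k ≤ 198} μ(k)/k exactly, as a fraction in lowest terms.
Σ μ(k)/k = -10619956756869560313065816620548852142822454316540788251493888218559666579195/412585138412243404033282153204433423786722919328407878608465087271542530344602

Values of μ(k) for 1 ≤ k ≤ 198: μ(1) = 1, μ(2) = -1, μ(3) = -1, μ(5) = -1, μ(6) = 1, μ(7) = -1, μ(10) = 1, μ(11) = -1, μ(13) = -1, μ(14) = 1, μ(15) = 1, μ(17) = -1, μ(19) = -1, μ(21) = 1, μ(22) = 1, μ(23) = -1, μ(26) = 1, μ(29) = -1, μ(30) = -1, μ(31) = -1, μ(33) = 1, μ(34) = 1, μ(35) = 1, μ(37) = -1, μ(38) = 1, μ(39) = 1, μ(41) = -1, μ(42) = -1, μ(43) = -1, μ(46) = 1, μ(47) = -1, μ(51) = 1, μ(53) = -1, μ(55) = 1, μ(57) = 1, μ(58) = 1, μ(59) = -1, μ(61) = -1, μ(62) = 1, μ(65) = 1, μ(66) = -1, μ(67) = -1, μ(69) = 1, μ(70) = -1, μ(71) = -1, μ(73) = -1, μ(74) = 1, μ(77) = 1, μ(78) = -1, μ(79) = -1, μ(82) = 1, μ(83) = -1, μ(85) = 1, μ(86) = 1, μ(87) = 1, μ(89) = -1, μ(91) = 1, μ(93) = 1, μ(94) = 1, μ(95) = 1, μ(97) = -1, μ(101) = -1, μ(102) = -1, μ(103) = -1, μ(105) = -1, μ(106) = 1, μ(107) = -1, μ(109) = -1, μ(110) = -1, μ(111) = 1, μ(113) = -1, μ(114) = -1, μ(115) = 1, μ(118) = 1, μ(119) = 1, μ(122) = 1, μ(123) = 1, μ(127) = -1, μ(129) = 1, μ(130) = -1, μ(131) = -1, μ(133) = 1, μ(134) = 1, μ(137) = -1, μ(138) = -1, μ(139) = -1, μ(141) = 1, μ(142) = 1, μ(143) = 1, μ(145) = 1, μ(146) = 1, μ(149) = -1, μ(151) = -1, μ(154) = -1, μ(155) = 1, μ(157) = -1, μ(158) = 1, μ(159) = 1, μ(161) = 1, μ(163) = -1, μ(165) = -1, μ(166) = 1, μ(167) = -1, μ(170) = -1, μ(173) = -1, μ(174) = -1, μ(177) = 1, μ(178) = 1, μ(179) = -1, μ(181) = -1, μ(182) = -1, μ(183) = 1, μ(185) = 1, μ(186) = -1, μ(187) = 1, μ(190) = -1, μ(191) = -1, μ(193) = -1, μ(194) = 1, μ(195) = -1, μ(197) = -1, with μ = 0 on non-squarefree integers. Summing μ(k)/k for k where μ(k) ≠ 0 gives -10619956756869560313065816620548852142822454316540788251493888218559666579195/412585138412243404033282153204433423786722919328407878608465087271542530344602 ≈ -0.0257. (PNT ⟺ this sum → 0 as n → ∞.)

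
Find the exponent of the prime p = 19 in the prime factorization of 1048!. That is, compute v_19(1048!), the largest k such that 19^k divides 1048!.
v_19(1048!) = 57

Legendre's formula: v_p(n!) = Σ_{k ≥ 1} ⌊n / p^k⌋. For p = 19, n = 1048, the terms are:
  ⌊1048/19^1⌋ = ⌊1048/19⌋ = 55
  ⌊1048/19^2⌋ = ⌊1048/361⌋ = 2
(the next term ⌊1048/19^3⌋ = 0, terminating the sum). Summing: v_19(1048!) = 55 + 2 = 57.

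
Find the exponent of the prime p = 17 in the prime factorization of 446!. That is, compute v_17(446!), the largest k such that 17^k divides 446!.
v_17(446!) = 27

Legendre's formula: v_p(n!) = Σ_{k ≥ 1} ⌊n / p^k⌋. For p = 17, n = 446, the terms are:
  ⌊446/17^1⌋ = ⌊446/17⌋ = 26
  ⌊446/17^2⌋ = ⌊446/289⌋ = 1
(the next term ⌊446/17^3⌋ = 0, terminating the sum). Summing: v_17(446!) = 26 + 1 = 27.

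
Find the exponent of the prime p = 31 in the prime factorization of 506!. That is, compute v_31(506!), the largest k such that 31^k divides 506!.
v_31(506!) = 16

Legendre's formula: v_p(n!) = Σ_{k ≥ 1} ⌊n / p^k⌋. For p = 31, n = 506, the terms are:
  ⌊506/31^1⌋ = ⌊506/31⌋ = 16
(the next term ⌊506/31^2⌋ = 0, terminating the sum). Summing: v_31(506!) = 16 = 16.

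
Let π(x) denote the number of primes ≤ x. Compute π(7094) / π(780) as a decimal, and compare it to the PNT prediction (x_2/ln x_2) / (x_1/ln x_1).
π(7094)/π(780) = 909/137 ≈ 6.6350;  PNT prediction ≈ 6.8304.

π(780) = 137 and π(7094) = 909, so π(7094)/π(780) ≈ 6.6350. The PNT-predicted ratio is (7094/ln(7094)) / (780/ln(780)) ≈ 6.8304. The two agree to within a few percent, as expected.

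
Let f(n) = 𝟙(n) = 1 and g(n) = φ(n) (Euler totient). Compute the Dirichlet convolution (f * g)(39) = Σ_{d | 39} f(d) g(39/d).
(𝟙 * φ)(39) = 39

Divisors of 39: [1, 3, 13, 39]. For each d | 39:
  d = 1: 𝟙(1) · φ(39/1) = 1 · 24 = 24
  d = 3: 𝟙(3) · φ(39/3) = 1 · 12 = 12
  d = 13: 𝟙(13) · φ(39/13) = 1 · 2 = 2
  d = 39: 𝟙(39) · φ(39/39) = 1 · 1 = 1
Summing: (𝟙 * φ)(39) = 24 + 12 + 2 + 1 = 39.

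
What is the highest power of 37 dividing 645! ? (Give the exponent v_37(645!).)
v_37(645!) = 17

Legendre's formula: v_p(n!) = Σ_{k ≥ 1} ⌊n / p^k⌋. For p = 37, n = 645, the terms are:
  ⌊645/37^1⌋ = ⌊645/37⌋ = 17
(the next term ⌊645/37^2⌋ = 0, terminating the sum). Summing: v_37(645!) = 17 = 17.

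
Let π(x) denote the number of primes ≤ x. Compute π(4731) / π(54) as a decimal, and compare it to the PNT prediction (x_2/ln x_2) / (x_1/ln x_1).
π(4731)/π(54) = 638/16 ≈ 39.8750;  PNT prediction ≈ 41.3004.

π(54) = 16 and π(4731) = 638, so π(4731)/π(54) ≈ 39.8750. The PNT-predicted ratio is (4731/ln(4731)) / (54/ln(54)) ≈ 41.3004. The two agree to within a few percent, as expected.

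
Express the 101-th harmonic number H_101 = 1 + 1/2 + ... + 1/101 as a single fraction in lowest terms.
H_101 = 1463919079240743966268954674710929768361083/281670315928038407744716588098661706369472

Direct summation: H_101 = 1 + 1/2 + ... + 1/101. The least common denominator is lcm(1, ..., 101) = 7041757898200960193617914702466542659236800; over this denominator the numerator is 7041757898200960193617914702466542659236800 + 3520878949100480096808957351233271329618400 + 2347252632733653397872638234155514219745600 + 1760439474550240048404478675616635664809200 + 1408351579640192038723582940493308531847360 + 1173626316366826698936319117077757109872800 + 1005965414028708599088273528923791808462400 + 880219737275120024202239337808317832404600 + 782417544244551132624212744718504739915200 + 704175789820096019361791470246654265923680 + 640159808927360017601628609315140241748800 + 586813158183413349468159558538878554936400 + 541673684476996937970608823266657127633600 + 502982707014354299544136764461895904231200 + 469450526546730679574527646831102843949120 + 440109868637560012101119668904158916202300 + 414221052835350599624583217792149568190400 + 391208772122275566312106372359252369957600 + 370618836747418957558837615919291718907200 + 352087894910048009680895735123327132961840 + 335321804676236199696091176307930602820800 + 320079904463680008800814304657570120874400 + 306163386878302617113822378368110550401600 + 293406579091706674734079779269439277468200 + 281670315928038407744716588098661706369472 + 270836842238498468985304411633328563816800 + 260805848081517044208070914906168246638400 + 251491353507177149772068382230947952115600 + 242819237868998627366134989740225608939200 + 234725263273365339787263823415551421974560 + 227153480587127748181223054918275569652800 + 220054934318780006050559834452079458101150 + 213386602975786672533876203105046747249600 + 207110526417675299812291608896074784095200 + 201193082805741719817654705784758361692480 + 195604386061137783156053186179626184978800 + 190317781032458383611294991958555207006400 + 185309418373709478779418807959645859453600 + 180557894825665645990202941088885709211200 + 176043947455024004840447867561663566480920 + 171750192639047809600436943962598601444800 + 167660902338118099848045588153965301410400 + 163761811586068841712044527964338201377600 + 160039952231840004400407152328785060437200 + 156483508848910226524842548943700947983040 + 153081693439151308556911189184055275200800 + 149824636131935323268466270265245588494400 + 146703289545853337367039889634719638734100 + 143709344861244085584039075560541686923200 + 140835157964019203872358294049330853184736 + 138073684278450199874861072597383189396800 + 135418421119249234492652205816664281908400 + 132863356569829437615432352876727219985600 + 130402924040758522104035457453084123319200 + 128031961785472003520325721863028048349760 + 125745676753588574886034191115473976057800 + 123539612249139652519612538639763906302400 + 121409618934499313683067494870112804469600 + 119351828783067121925727367838415977275200 + 117362631636682669893631911707775710987280 + 115438654068868199895375650860107256708800 + 113576740293563874090611527459137784826400 + 111773934892078733232030392102643534273600 + 110027467159390003025279917226039729050575 + 108334736895399387594121764653331425526720 + 106693301487893336266938101552523373624800 + 105100864152253137218177831380097651630400 + 103555263208837649906145804448037392047600 + 102054462292767539037940792789370183467200 + 100596541402870859908827352892379180846240 + 99179688707055777374900207076993558580800 + 97802193030568891578026593089813092489400 + 96462436961656988953670064417349899441600 + 95158890516229191805647495979277603503200 + 93890105309346135914905529366220568789824 + 92654709186854739389709403979822929726800 + 91451401275337145371661229902162891678400 + 90278947412832822995101470544442854605600 + 89136175926594432830606515221095476699200 + 88021973727512002420223933780831783240460 + 86935282693839014736023638302056082212800 + 85875096319523904800218471981299300722400 + 84840456604830845706239936174295694689600 + 83830451169059049924022794076982650705200 + 82844210567070119924916643558429913638080 + 81880905793034420856022263982169100688800 + 80939745956332875788711663246741869646400 + 80019976115920002200203576164392530218600 + 79120875260684945995706906769286996171200 + 78241754424455113262421274471850473991520 + 77381954925285276852944117609522446804800 + 76540846719575654278455594592027637600400 + 75717826862375916060407684972758523217600 + 74912318065967661634233135132622794247200 + 74123767349483791511767523183858343781440 + 73351644772926668683519944817359819367050 + 72595442249494434985751697963572604734400 + 71854672430622042792019537780270843461600 + 71128867658595557511292067701682249083200 + 70417578982009601936179147024665426592368 + 69720375229712477164533808935312303556800 = 36597976981018599156723866867773244209027075, so H_101 = 36597976981018599156723866867773244209027075/7041757898200960193617914702466542659236800; reducing by gcd(36597976981018599156723866867773244209027075, 7041757898200960193617914702466542659236800) = 25 gives 1463919079240743966268954674710929768361083/281670315928038407744716588098661706369472 ≈ 5.19728. (The PNT-adjacent estimate ln(101) + γ ≈ 5.19234 matches within O(1/n).)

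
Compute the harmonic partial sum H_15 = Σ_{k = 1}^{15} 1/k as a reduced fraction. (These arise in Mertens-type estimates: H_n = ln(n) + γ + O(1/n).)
H_15 = 1195757/360360

Direct summation: H_15 = 1 + 1/2 + ... + 1/15. The least common denominator is lcm(1, ..., 15) = 360360; over this denominator the numerator is 360360 + 180180 + 120120 + 90090 + 72072 + 60060 + 51480 + 45045 + 40040 + 36036 + 32760 + 30030 + 27720 + 25740 + 24024 = 1195757, so H_15 = 1195757/360360 (already in lowest terms) ≈ 3.31823. (The PNT-adjacent estimate ln(15) + γ ≈ 3.28527 matches within O(1/n).)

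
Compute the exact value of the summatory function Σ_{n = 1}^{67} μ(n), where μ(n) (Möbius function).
Σ_{n ≤ 67} μ(n) = -2

Compute μ(n) for each 1 ≤ n ≤ 67: μ(1) = 1, μ(2) = -1, μ(3) = -1, μ(4) = 0, μ(5) = -1, μ(6) = 1, μ(7) = -1, μ(8) = 0, μ(9) = 0, μ(10) = 1, μ(11) = -1, μ(12) = 0, μ(13) = -1, μ(14) = 1, μ(15) = 1, μ(16) = 0, μ(17) = -1, μ(18) = 0, μ(19) = -1, μ(20) = 0, μ(21) = 1, μ(22) = 1, μ(23) = -1, μ(24) = 0, μ(25) = 0, μ(26) = 1, μ(27) = 0, μ(28) = 0, μ(29) = -1, μ(30) = -1, μ(31) = -1, μ(32) = 0, μ(33) = 1, μ(34) = 1, μ(35) = 1, μ(36) = 0, μ(37) = -1, μ(38) = 1, μ(39) = 1, μ(40) = 0, μ(41) = -1, μ(42) = -1, μ(43) = -1, μ(44) = 0, μ(45) = 0, μ(46) = 1, μ(47) = -1, μ(48) = 0, μ(49) = 0, μ(50) = 0, μ(51) = 1, μ(52) = 0, μ(53) = -1, μ(54) = 0, μ(55) = 1, μ(56) = 0, μ(57) = 1, μ(58) = 1, μ(59) = -1, μ(60) = 0, μ(61) = -1, μ(62) = 1, μ(63) = 0, μ(64) = 0, μ(65) = 1, μ(66) = -1, μ(67) = -1. Summing all 67 values: -2. (Mertens function M(x) = Σ_{n ≤ x} μ(n); on average M(x) should be small (PNT ⟺ M(x) = o(x)).)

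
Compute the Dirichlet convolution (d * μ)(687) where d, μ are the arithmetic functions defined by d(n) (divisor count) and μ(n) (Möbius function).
(d * μ)(687) = 1

Divisors of 687: [1, 3, 229, 687]. For each d | 687:
  d = 1: d(1) · μ(687/1) = 1 · 1 = 1
  d = 3: d(3) · μ(687/3) = 2 · -1 = -2
  d = 229: d(229) · μ(687/229) = 2 · -1 = -2
  d = 687: d(687) · μ(687/687) = 4 · 1 = 4
Summing: (d * μ)(687) = 1 + -2 + -2 + 4 = 1.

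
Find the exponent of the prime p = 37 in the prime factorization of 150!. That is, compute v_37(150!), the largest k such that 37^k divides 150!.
v_37(150!) = 4

Legendre's formula: v_p(n!) = Σ_{k ≥ 1} ⌊n / p^k⌋. For p = 37, n = 150, the terms are:
  ⌊150/37^1⌋ = ⌊150/37⌋ = 4
(the next term ⌊150/37^2⌋ = 0, terminating the sum). Summing: v_37(150!) = 4 = 4.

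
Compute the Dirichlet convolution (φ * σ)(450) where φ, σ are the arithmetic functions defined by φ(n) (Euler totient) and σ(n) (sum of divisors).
(φ * σ)(450) = 8100

Divisors of 450: [1, 2, 3, 5, 6, 9, 10, 15, 18, 25, 30, 45, 50, 75, 90, 150, 225, 450]. For each d | 450:
  d = 1: φ(1) · σ(450/1) = 1 · 1209 = 1209
  d = 2: φ(2) · σ(450/2) = 1 · 403 = 403
  d = 3: φ(3) · σ(450/3) = 2 · 372 = 744
  d = 5: φ(5) · σ(450/5) = 4 · 234 = 936
  d = 6: φ(6) · σ(450/6) = 2 · 124 = 248
  d = 9: φ(9) · σ(450/9) = 6 · 93 = 558
  d = 10: φ(10) · σ(450/10) = 4 · 78 = 312
  d = 15: φ(15) · σ(450/15) = 8 · 72 = 576
  d = 18: φ(18) · σ(450/18) = 6 · 31 = 186
  d = 25: φ(25) · σ(450/25) = 20 · 39 = 780
  d = 30: φ(30) · σ(450/30) = 8 · 24 = 192
  d = 45: φ(45) · σ(450/45) = 24 · 18 = 432
  d = 50: φ(50) · σ(450/50) = 20 · 13 = 260
  d = 75: φ(75) · σ(450/75) = 40 · 12 = 480
  d = 90: φ(90) · σ(450/90) = 24 · 6 = 144
  d = 150: φ(150) · σ(450/150) = 40 · 4 = 160
  d = 225: φ(225) · σ(450/225) = 120 · 3 = 360
  d = 450: φ(450) · σ(450/450) = 120 · 1 = 120
Summing: (φ * σ)(450) = 1209 + 403 + 744 + 936 + 248 + 558 + 312 + 576 + 186 + 780 + 192 + 432 + 260 + 480 + 144 + 160 + 360 + 120 = 8100.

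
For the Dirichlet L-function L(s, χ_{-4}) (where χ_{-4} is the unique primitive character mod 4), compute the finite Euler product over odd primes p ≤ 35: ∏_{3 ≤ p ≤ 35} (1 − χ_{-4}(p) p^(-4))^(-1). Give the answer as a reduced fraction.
∏ = 1870816715381797956556539609218365/1891731462842378884815364370202624

The odd primes p ≤ 35 are [3, 5, 7, 11, 13, 17, 19, 23, 29, 31]. For each, χ(p) = 1 if p ≡ 1 mod 4, χ(p) = −1 if p ≡ 3 mod 4. Taking (1 − χ(p)/p^4)^(-1) = p^4/(p^4 − χ(p)): (1 − (-1)/3^4)^(-1) · (1 − (1)/5^4)^(-1) · (1 − (-1)/7^4)^(-1) · (1 − (-1)/11^4)^(-1) · (1 − (1)/13^4)^(-1) · (1 − (1)/17^4)^(-1) · (1 − (-1)/19^4)^(-1) · (1 − (-1)/23^4)^(-1) · (1 − (1)/29^4)^(-1) · (1 − (-1)/31^4)^(-1) = 1870816715381797956556539609218365/1891731462842378884815364370202624.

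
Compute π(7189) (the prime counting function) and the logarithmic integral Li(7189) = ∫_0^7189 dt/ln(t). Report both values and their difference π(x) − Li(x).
π(7189) = 918;  Li(7189) ≈ 935.65;  π(x) − Li(x) ≈ -17.65.

Direct count of primes ≤ 7189 gives π(7189) = 918. Numerical evaluation of the logarithmic integral gives Li(7189) ≈ 935.65. The difference π(x) − Li(x) ≈ -17.65 is typically negative for small/moderate x (Li(x) overestimates), though Littlewood's theorem shows this sign changes infinitely often.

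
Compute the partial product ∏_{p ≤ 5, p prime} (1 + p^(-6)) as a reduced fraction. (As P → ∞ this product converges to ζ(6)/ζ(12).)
∏ = 7414537/7290000

The primes p ≤ 5 are [2, 3, 5]. For each, (1 + 1/p^6) = (p^6 + 1)/p^6. Multiplying these fractions over p ∈ [2, 3, 5] gives 7414537/7290000. (In the limit P → ∞ this tends to ζ(6)/ζ(12).)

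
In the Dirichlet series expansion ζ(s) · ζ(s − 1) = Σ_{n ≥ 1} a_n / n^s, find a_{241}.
σ(241) = 242

In the product (Σ m^0/m^s)(Σ k / k^s) = Σ (Σ_{d | n} d) / n^s, the coefficient of 1/n^s is σ(n) = Σ_{d | n} d. For n = 241, divisors are [1, 241]; summing: σ(241) = 242.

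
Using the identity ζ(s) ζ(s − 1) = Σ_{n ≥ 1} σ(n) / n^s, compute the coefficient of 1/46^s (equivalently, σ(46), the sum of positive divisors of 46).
σ(46) = 72

In the product (Σ m^0/m^s)(Σ k / k^s) = Σ (Σ_{d | n} d) / n^s, the coefficient of 1/n^s is σ(n) = Σ_{d | n} d. For n = 46, divisors are [1, 2, 23, 46]; summing: σ(46) = 72.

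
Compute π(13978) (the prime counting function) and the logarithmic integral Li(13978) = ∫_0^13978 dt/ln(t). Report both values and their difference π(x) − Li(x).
π(13978) = 1650;  Li(13978) ≈ 1669.95;  π(x) − Li(x) ≈ -19.95.

Direct count of primes ≤ 13978 gives π(13978) = 1650. Numerical evaluation of the logarithmic integral gives Li(13978) ≈ 1669.95. The difference π(x) − Li(x) ≈ -19.95 is typically negative for small/moderate x (Li(x) overestimates), though Littlewood's theorem shows this sign changes infinitely often.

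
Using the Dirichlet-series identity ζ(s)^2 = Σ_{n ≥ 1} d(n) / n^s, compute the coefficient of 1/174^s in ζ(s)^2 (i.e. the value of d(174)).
d(174) = 8

ζ(s)^2 = (Σ 1/m^s)(Σ 1/k^s). The coefficient of 1/n^s in the product is the number of ordered pairs (m, k) with mk = n, which equals d(n). For n = 174, divisors are [1, 2, 3, 6, 29, 58, 87, 174], so d(174) = 8.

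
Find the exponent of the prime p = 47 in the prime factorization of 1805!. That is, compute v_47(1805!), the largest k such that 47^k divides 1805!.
v_47(1805!) = 38

Legendre's formula: v_p(n!) = Σ_{k ≥ 1} ⌊n / p^k⌋. For p = 47, n = 1805, the terms are:
  ⌊1805/47^1⌋ = ⌊1805/47⌋ = 38
(the next term ⌊1805/47^2⌋ = 0, terminating the sum). Summing: v_47(1805!) = 38 = 38.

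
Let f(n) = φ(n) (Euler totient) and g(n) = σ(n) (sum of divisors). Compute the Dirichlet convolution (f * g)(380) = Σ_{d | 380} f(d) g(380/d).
(φ * σ)(380) = 4560

Divisors of 380: [1, 2, 4, 5, 10, 19, 20, 38, 76, 95, 190, 380]. For each d | 380:
  d = 1: φ(1) · σ(380/1) = 1 · 840 = 840
  d = 2: φ(2) · σ(380/2) = 1 · 360 = 360
  d = 4: φ(4) · σ(380/4) = 2 · 120 = 240
  d = 5: φ(5) · σ(380/5) = 4 · 140 = 560
  d = 10: φ(10) · σ(380/10) = 4 · 60 = 240
  d = 19: φ(19) · σ(380/19) = 18 · 42 = 756
  d = 20: φ(20) · σ(380/20) = 8 · 20 = 160
  d = 38: φ(38) · σ(380/38) = 18 · 18 = 324
  d = 76: φ(76) · σ(380/76) = 36 · 6 = 216
  d = 95: φ(95) · σ(380/95) = 72 · 7 = 504
  d = 190: φ(190) · σ(380/190) = 72 · 3 = 216
  d = 380: φ(380) · σ(380/380) = 144 · 1 = 144
Summing: (φ * σ)(380) = 840 + 360 + 240 + 560 + 240 + 756 + 160 + 324 + 216 + 504 + 216 + 144 = 4560.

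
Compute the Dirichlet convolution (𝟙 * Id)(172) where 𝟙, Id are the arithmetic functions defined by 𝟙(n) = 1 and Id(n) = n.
(𝟙 * Id)(172) = 308

Divisors of 172: [1, 2, 4, 43, 86, 172]. For each d | 172:
  d = 1: 𝟙(1) · Id(172/1) = 1 · 172 = 172
  d = 2: 𝟙(2) · Id(172/2) = 1 · 86 = 86
  d = 4: 𝟙(4) · Id(172/4) = 1 · 43 = 43
  d = 43: 𝟙(43) · Id(172/43) = 1 · 4 = 4
  d = 86: 𝟙(86) · Id(172/86) = 1 · 2 = 2
  d = 172: 𝟙(172) · Id(172/172) = 1 · 1 = 1
Summing: (𝟙 * Id)(172) = 172 + 86 + 43 + 4 + 2 + 1 = 308.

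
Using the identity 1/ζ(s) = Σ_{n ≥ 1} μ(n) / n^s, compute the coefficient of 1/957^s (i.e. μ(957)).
μ(957) = -1

Factor n = 957 = 3 · 11 · 29. μ(n) = 0 if any exponent ≥ 2 (not squarefree); otherwise μ(n) = (−1)^{ω(n)} where ω(n) is the number of distinct prime factors. Applying: μ(957) = -1.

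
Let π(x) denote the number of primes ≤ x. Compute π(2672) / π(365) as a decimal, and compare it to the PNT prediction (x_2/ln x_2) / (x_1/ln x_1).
π(2672)/π(365) = 387/72 ≈ 5.3750;  PNT prediction ≈ 5.4737.

π(365) = 72 and π(2672) = 387, so π(2672)/π(365) ≈ 5.3750. The PNT-predicted ratio is (2672/ln(2672)) / (365/ln(365)) ≈ 5.4737. The two agree to within a few percent, as expected.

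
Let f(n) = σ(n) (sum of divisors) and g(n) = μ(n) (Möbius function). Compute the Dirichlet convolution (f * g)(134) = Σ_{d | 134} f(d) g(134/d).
(σ * μ)(134) = 134

Divisors of 134: [1, 2, 67, 134]. For each d | 134:
  d = 1: σ(1) · μ(134/1) = 1 · 1 = 1
  d = 2: σ(2) · μ(134/2) = 3 · -1 = -3
  d = 67: σ(67) · μ(134/67) = 68 · -1 = -68
  d = 134: σ(134) · μ(134/134) = 204 · 1 = 204
Summing: (σ * μ)(134) = 1 + -3 + -68 + 204 = 134.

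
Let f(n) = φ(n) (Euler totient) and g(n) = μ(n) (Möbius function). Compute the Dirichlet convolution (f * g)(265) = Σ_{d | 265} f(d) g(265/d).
(φ * μ)(265) = 153

Divisors of 265: [1, 5, 53, 265]. For each d | 265:
  d = 1: φ(1) · μ(265/1) = 1 · 1 = 1
  d = 5: φ(5) · μ(265/5) = 4 · -1 = -4
  d = 53: φ(53) · μ(265/53) = 52 · -1 = -52
  d = 265: φ(265) · μ(265/265) = 208 · 1 = 208
Summing: (φ * μ)(265) = 1 + -4 + -52 + 208 = 153.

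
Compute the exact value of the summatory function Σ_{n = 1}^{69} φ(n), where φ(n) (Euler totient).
Σ_{n ≤ 69} φ(n) = 1470

Compute φ(n) for each 1 ≤ n ≤ 69: φ(1) = 1, φ(2) = 1, φ(3) = 2, φ(4) = 2, φ(5) = 4, φ(6) = 2, φ(7) = 6, φ(8) = 4, φ(9) = 6, φ(10) = 4, φ(11) = 10, φ(12) = 4, φ(13) = 12, φ(14) = 6, φ(15) = 8, φ(16) = 8, φ(17) = 16, φ(18) = 6, φ(19) = 18, φ(20) = 8, φ(21) = 12, φ(22) = 10, φ(23) = 22, φ(24) = 8, φ(25) = 20, φ(26) = 12, φ(27) = 18, φ(28) = 12, φ(29) = 28, φ(30) = 8, φ(31) = 30, φ(32) = 16, φ(33) = 20, φ(34) = 16, φ(35) = 24, φ(36) = 12, φ(37) = 36, φ(38) = 18, φ(39) = 24, φ(40) = 16, φ(41) = 40, φ(42) = 12, φ(43) = 42, φ(44) = 20, φ(45) = 24, φ(46) = 22, φ(47) = 46, φ(48) = 16, φ(49) = 42, φ(50) = 20, φ(51) = 32, φ(52) = 24, φ(53) = 52, φ(54) = 18, φ(55) = 40, φ(56) = 24, φ(57) = 36, φ(58) = 28, φ(59) = 58, φ(60) = 16, φ(61) = 60, φ(62) = 30, φ(63) = 36, φ(64) = 32, φ(65) = 48, φ(66) = 20, φ(67) = 66, φ(68) = 32, φ(69) = 44. Summing all 69 values: 1470. (Average order: Σ_{n ≤ x} φ(n) ~ (3/π²) x². For x = 69, (3/π²)·69² ≈ 1447.17.)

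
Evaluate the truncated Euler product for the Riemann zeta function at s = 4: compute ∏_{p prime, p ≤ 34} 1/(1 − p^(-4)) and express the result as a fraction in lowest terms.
∏ = 44480956869217573792253389310087/41097743855049154662236160000000

The primes p ≤ 34 are [2, 3, 5, 7, 11, 13, 17, 19, 23, 29, 31]. For each prime, (1 − 1/p^4)^(-1) = p^4 / (p^4 − 1). The product is (1 − 1/2^4)^(-1), (1 − 1/3^4)^(-1), (1 − 1/5^4)^(-1), (1 − 1/7^4)^(-1), (1 − 1/11^4)^(-1), (1 − 1/13^4)^(-1), (1 − 1/17^4)^(-1), (1 − 1/19^4)^(-1), (1 − 1/23^4)^(-1), (1 − 1/29^4)^(-1), (1 − 1/31^4)^(-1) = ∏ p^4 / (p^4 − 1) = 44480956869217573792253389310087/41097743855049154662236160000000.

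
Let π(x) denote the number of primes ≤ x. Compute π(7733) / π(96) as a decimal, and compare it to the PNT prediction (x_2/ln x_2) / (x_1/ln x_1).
π(7733)/π(96) = 981/24 ≈ 40.8750;  PNT prediction ≈ 41.0653.

π(96) = 24 and π(7733) = 981, so π(7733)/π(96) ≈ 40.8750. The PNT-predicted ratio is (7733/ln(7733)) / (96/ln(96)) ≈ 41.0653. The two agree to within a few percent, as expected.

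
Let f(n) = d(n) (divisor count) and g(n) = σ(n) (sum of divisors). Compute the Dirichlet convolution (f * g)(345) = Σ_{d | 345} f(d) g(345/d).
(d * σ)(345) = 1248

Divisors of 345: [1, 3, 5, 15, 23, 69, 115, 345]. For each d | 345:
  d = 1: d(1) · σ(345/1) = 1 · 576 = 576
  d = 3: d(3) · σ(345/3) = 2 · 144 = 288
  d = 5: d(5) · σ(345/5) = 2 · 96 = 192
  d = 15: d(15) · σ(345/15) = 4 · 24 = 96
  d = 23: d(23) · σ(345/23) = 2 · 24 = 48
  d = 69: d(69) · σ(345/69) = 4 · 6 = 24
  d = 115: d(115) · σ(345/115) = 4 · 4 = 16
  d = 345: d(345) · σ(345/345) = 8 · 1 = 8
Summing: (d * σ)(345) = 576 + 288 + 192 + 96 + 48 + 24 + 16 + 8 = 1248.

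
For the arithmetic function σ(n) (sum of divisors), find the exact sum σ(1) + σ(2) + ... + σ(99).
Σ_{n ≤ 99} σ(n) = 8082

Compute σ(n) for each 1 ≤ n ≤ 99: σ(1) = 1, σ(2) = 3, σ(3) = 4, σ(4) = 7, σ(5) = 6, σ(6) = 12, σ(7) = 8, σ(8) = 15, σ(9) = 13, σ(10) = 18, σ(11) = 12, σ(12) = 28, σ(13) = 14, σ(14) = 24, σ(15) = 24, σ(16) = 31, σ(17) = 18, σ(18) = 39, σ(19) = 20, σ(20) = 42, σ(21) = 32, σ(22) = 36, σ(23) = 24, σ(24) = 60, σ(25) = 31, σ(26) = 42, σ(27) = 40, σ(28) = 56, σ(29) = 30, σ(30) = 72, σ(31) = 32, σ(32) = 63, σ(33) = 48, σ(34) = 54, σ(35) = 48, σ(36) = 91, σ(37) = 38, σ(38) = 60, σ(39) = 56, σ(40) = 90, σ(41) = 42, σ(42) = 96, σ(43) = 44, σ(44) = 84, σ(45) = 78, σ(46) = 72, σ(47) = 48, σ(48) = 124, σ(49) = 57, σ(50) = 93, σ(51) = 72, σ(52) = 98, σ(53) = 54, σ(54) = 120, σ(55) = 72, σ(56) = 120, σ(57) = 80, σ(58) = 90, σ(59) = 60, σ(60) = 168, σ(61) = 62, σ(62) = 96, σ(63) = 104, σ(64) = 127, σ(65) = 84, σ(66) = 144, σ(67) = 68, σ(68) = 126, σ(69) = 96, σ(70) = 144, σ(71) = 72, σ(72) = 195, σ(73) = 74, σ(74) = 114, σ(75) = 124, σ(76) = 140, σ(77) = 96, σ(78) = 168, σ(79) = 80, σ(80) = 186, σ(81) = 121, σ(82) = 126, σ(83) = 84, σ(84) = 224, σ(85) = 108, σ(86) = 132, σ(87) = 120, σ(88) = 180, σ(89) = 90, σ(90) = 234, σ(91) = 112, σ(92) = 168, σ(93) = 128, σ(94) = 144, σ(95) = 120, σ(96) = 252, σ(97) = 98, σ(98) = 171, σ(99) = 156. Summing all 99 values: 8082. (Average order: Σ_{n ≤ x} σ(n) ~ (π²/12) x². For x = 99, (π²/12)·99² ≈ 8061.00.)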